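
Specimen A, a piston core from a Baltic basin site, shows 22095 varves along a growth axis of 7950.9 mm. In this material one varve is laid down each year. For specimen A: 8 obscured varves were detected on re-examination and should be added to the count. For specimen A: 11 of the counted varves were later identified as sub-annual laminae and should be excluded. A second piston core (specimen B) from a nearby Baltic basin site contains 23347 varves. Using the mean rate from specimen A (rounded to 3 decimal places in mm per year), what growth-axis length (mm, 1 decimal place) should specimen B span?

Specimen A: after corrections the count is 22095 − 11 + 8 = 22092 varves.
A: 7950.9 mm over 22092 years gives 7950.9 / 22092 ≈ 0.360 mm/year.
Length of B = 0.360 × 23347 = 8404.9 mm.

8404.9 mm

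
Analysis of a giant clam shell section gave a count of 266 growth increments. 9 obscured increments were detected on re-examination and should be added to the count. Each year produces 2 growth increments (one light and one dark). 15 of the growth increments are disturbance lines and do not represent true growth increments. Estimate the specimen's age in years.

130 years

After corrections the count is 266 − 15 + 9 = 260 growth increments.
260 growth increments at 2 per year is 260 / 2 = 130 years.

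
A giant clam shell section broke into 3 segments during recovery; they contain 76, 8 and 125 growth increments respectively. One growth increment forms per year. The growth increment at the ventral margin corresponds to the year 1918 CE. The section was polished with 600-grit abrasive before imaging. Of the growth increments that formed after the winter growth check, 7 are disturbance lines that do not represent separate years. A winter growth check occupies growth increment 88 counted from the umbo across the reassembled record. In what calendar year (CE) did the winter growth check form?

Total growth increments = 76 + 8 + 125 = 209.
Between growth increment 88 and the ventral margin there are 209 − 88 = 121 growth increments.
121 − 7 false = 114 true growth increments after the winter growth check.
The growth increment at the ventral margin is 1918 CE, so the winter growth check dates to 1918 − 114 = 1804 CE.

1804 CE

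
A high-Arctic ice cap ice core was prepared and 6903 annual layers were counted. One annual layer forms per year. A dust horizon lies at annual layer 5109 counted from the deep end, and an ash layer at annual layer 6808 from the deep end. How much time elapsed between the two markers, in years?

1699 years

The two markers are separated by 6808 − 5109 = 1699 annual layers.
At one annual layer per year, 1699 years elapsed between them.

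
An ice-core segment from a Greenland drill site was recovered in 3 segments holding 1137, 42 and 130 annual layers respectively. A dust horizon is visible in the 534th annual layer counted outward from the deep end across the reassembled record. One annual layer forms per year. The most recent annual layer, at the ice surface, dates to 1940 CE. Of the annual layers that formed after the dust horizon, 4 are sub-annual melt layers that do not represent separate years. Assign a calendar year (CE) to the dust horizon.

1169 CE

Total annual layers = 1137 + 42 + 130 = 1309.
The dust horizon sits at annual layer 534 from the deep end, so 1309 − 534 = 775 annual layers formed after it.
775 − 4 false = 771 true annual layers after the dust horizon.
1940 − 771 = 1169 CE.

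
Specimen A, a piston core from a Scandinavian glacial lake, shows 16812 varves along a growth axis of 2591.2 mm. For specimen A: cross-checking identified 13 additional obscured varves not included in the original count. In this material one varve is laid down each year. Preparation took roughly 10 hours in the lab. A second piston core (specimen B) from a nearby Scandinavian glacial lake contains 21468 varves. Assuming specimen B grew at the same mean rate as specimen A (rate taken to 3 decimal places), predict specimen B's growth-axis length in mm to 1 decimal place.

Specimen A: correcting the raw count gives 16812 + 13 = 16825 true varves.
A: 2591.2 mm over 16825 years gives 2591.2 / 16825 ≈ 0.154 mm/yr.
Length of B = 0.154 × 21468 = 3306.1 mm.

3306.1 mm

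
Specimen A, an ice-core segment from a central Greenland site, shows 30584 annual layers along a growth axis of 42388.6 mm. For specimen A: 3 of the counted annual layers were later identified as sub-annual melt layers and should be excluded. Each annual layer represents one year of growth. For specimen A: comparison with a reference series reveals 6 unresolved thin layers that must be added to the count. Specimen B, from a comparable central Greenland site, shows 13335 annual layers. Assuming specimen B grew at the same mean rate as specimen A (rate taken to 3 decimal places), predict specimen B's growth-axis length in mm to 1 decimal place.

Specimen A: correcting the raw count gives 30584 − 3 + 6 = 30587 true annual layers.
A: Mean rate = 42388.6 mm / 30587 years ≈ 1.386 mm/yr.
Length of B = 1.386 × 13335 = 18482.3 mm.

18482.3 mm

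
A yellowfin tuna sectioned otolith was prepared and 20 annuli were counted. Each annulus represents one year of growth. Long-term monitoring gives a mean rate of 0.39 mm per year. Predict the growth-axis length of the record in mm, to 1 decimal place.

20 years of growth are recorded.
20 years at 0.39 mm/year gives 0.39 × 20 = 7.8 mm.

7.8 mm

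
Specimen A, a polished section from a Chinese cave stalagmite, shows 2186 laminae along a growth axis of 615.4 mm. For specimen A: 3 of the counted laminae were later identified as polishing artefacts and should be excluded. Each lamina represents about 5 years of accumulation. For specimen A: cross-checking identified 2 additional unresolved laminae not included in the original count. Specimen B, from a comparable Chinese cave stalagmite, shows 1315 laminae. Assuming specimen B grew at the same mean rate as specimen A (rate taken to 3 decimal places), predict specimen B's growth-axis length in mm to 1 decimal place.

Specimen A: after corrections the count is 2186 − 3 + 2 = 2185 laminae.
Specimen A: at 5 years per lamina, 2185 × 5 = 10925 years.
A: Mean rate = 615.4 mm / 10925 years ≈ 0.056 mm/year.
Specimen B: at 5 years per lamina, 1315 × 5 = 6575 years. Length of B = 0.056 × 6575 = 368.2 mm.

368.2 mm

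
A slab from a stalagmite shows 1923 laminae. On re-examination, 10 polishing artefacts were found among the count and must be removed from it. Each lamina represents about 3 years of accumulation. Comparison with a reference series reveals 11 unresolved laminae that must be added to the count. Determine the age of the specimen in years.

5772 yr

Adjusted count: 1923 − 10 + 11 = 1924 laminae.
Multiplying by 3 years per lamina: 1924 × 3 = 5772 years.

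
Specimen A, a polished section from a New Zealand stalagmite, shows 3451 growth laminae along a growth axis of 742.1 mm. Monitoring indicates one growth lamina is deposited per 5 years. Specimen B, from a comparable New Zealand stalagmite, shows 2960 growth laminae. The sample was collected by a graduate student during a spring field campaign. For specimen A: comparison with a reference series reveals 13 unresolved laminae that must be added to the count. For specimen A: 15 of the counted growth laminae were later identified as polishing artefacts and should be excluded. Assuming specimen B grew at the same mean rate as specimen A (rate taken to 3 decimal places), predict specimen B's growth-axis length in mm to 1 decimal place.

636.4 mm

Specimen A: correcting the raw count gives 3451 − 15 + 13 = 3449 true growth laminae.
Specimen A: at 5 years per growth lamina, 3449 × 5 = 17245 years.
A: 742.1 mm over 17245 years gives 742.1 / 17245 ≈ 0.043 mm/year.
Specimen B: 2960 growth laminae at 5 years each span 2960 × 5 = 14800 years. B's length ≈ 0.043 × 14800 = 636.4 mm.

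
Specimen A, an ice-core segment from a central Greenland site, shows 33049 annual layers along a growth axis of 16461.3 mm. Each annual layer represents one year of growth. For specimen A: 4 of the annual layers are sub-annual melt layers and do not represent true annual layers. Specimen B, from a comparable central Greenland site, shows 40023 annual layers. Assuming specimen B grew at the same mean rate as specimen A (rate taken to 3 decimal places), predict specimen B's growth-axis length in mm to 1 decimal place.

19931.5 mm

Specimen A: after corrections the count is 33049 − 4 = 33045 annual layers.
A: 16461.3 mm over 33045 years gives 16461.3 / 33045 ≈ 0.498 mm per year.
Length of B = 0.498 × 40023 = 19931.5 mm.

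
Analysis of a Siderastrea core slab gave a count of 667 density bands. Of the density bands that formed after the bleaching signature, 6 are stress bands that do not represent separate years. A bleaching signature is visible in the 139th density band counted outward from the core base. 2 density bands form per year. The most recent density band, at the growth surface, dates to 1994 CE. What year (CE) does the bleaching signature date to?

The bleaching signature sits at density band 139 from the core base, so 667 − 139 = 528 density bands formed after it.
Excluding 6 false density bands: 528 − 6 = 522.
With 2 density bands per year, 522 / 2 = 261 years.
The density band at the growth surface is 1994 CE, so the bleaching signature dates to 1994 − 261 = 1733 CE.

1733 CE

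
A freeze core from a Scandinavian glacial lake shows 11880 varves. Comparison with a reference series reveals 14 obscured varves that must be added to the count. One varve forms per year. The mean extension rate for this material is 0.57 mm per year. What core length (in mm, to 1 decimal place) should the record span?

6779.6 mm

After corrections the count is 11880 + 14 = 11894 varves.
Length ≈ 0.57 × 11894 = 6779.6 mm.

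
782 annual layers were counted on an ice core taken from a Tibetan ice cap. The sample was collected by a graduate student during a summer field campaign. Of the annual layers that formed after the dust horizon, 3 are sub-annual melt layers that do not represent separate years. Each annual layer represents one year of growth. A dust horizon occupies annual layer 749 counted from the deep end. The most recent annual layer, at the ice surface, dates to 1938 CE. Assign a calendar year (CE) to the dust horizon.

1908 CE

Between annual layer 749 and the ice surface there are 782 − 749 = 33 annual layers.
33 − 3 false = 30 true annual layers after the dust horizon.
The annual layer at the ice surface is 1938 CE, so the dust horizon dates to 1938 − 30 = 1908 CE.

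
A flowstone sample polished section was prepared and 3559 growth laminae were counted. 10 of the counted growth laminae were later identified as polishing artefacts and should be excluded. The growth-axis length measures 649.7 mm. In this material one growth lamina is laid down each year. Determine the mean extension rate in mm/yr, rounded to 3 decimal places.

Adjusted count: 3559 − 10 = 3549 growth laminae.
Mean rate = 649.7 mm / 3549 years ≈ 0.183 mm/yr.

0.183 mm/yr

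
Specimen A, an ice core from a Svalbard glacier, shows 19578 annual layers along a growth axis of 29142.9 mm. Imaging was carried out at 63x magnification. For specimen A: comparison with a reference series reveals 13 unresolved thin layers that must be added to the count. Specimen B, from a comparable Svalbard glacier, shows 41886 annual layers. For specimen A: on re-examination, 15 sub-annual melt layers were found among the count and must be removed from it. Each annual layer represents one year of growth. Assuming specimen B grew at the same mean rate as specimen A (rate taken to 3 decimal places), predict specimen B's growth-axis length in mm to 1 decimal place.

Specimen A: adjusted count: 19578 − 15 + 13 = 19576 annual layers.
A: Extension rate ≈ 29142.9 / 19576 = 1.489 mm/year.
B's length ≈ 1.489 × 41886 = 62368.3 mm.

62368.3 mm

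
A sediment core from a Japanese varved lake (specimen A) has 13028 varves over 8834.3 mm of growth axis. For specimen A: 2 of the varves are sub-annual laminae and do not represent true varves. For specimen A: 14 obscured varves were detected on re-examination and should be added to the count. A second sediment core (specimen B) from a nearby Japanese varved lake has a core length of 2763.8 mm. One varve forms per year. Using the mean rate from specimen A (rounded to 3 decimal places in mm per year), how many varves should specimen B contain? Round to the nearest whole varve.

Specimen A: after corrections the count is 13028 − 2 + 14 = 13040 varves.
A: 8834.3 mm over 13040 years gives 8834.3 / 13040 ≈ 0.677 mm/yr.
B spans 2763.8 / 0.677 = 4082.42 years ≈ 4082 varves.

4082 varves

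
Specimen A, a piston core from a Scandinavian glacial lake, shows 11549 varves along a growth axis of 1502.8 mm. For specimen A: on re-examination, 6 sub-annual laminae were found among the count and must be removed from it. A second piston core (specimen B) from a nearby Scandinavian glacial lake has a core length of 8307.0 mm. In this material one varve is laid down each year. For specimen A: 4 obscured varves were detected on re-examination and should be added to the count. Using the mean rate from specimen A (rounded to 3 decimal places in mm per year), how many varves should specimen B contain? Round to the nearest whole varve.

Specimen A: true varve count = 11549 − 6 + 4 = 11547.
A: 1502.8 mm over 11547 years gives 1502.8 / 11547 ≈ 0.130 mm/yr.
For B, 8307.0 / 0.130 = 63900.00 years ≈ 63900 varves.

63900 varves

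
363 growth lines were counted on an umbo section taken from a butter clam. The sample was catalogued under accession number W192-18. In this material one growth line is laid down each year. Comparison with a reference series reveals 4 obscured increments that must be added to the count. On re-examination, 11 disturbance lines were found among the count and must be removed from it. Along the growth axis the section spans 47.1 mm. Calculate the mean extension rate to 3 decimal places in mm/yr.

0.132 mm/yr

True growth line count = 363 − 11 + 4 = 356.
47.1 mm over 356 years gives 47.1 / 356 ≈ 0.132 mm/yr.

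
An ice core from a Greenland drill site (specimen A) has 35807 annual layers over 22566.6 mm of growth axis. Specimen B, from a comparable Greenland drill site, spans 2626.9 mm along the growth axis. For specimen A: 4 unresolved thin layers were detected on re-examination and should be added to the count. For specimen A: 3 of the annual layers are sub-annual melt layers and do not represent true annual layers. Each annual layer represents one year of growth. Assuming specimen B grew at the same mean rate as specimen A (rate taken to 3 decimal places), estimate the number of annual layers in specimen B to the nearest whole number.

4170 annual layers

Specimen A: correcting the raw count gives 35807 − 3 + 4 = 35808 true annual layers.
A: Mean rate = 22566.6 mm / 35808 years ≈ 0.630 mm/yr.
For B, 2626.9 / 0.630 = 4169.68 years ≈ 4170 annual layers.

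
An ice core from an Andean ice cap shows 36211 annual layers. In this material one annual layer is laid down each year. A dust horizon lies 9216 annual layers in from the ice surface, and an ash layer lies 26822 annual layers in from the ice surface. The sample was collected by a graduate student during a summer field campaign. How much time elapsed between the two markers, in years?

26822 − 9216 = 17606 annual layers lie between the two events.
One annual layer per year makes the interval 17606 years.

17606 years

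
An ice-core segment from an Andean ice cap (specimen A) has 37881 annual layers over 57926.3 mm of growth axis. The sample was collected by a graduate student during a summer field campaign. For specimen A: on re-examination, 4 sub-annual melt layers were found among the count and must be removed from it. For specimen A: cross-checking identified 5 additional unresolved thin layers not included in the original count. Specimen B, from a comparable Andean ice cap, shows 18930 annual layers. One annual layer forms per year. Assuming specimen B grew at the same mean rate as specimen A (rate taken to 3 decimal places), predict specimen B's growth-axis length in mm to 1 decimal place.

Specimen A: after corrections the count is 37881 − 4 + 5 = 37882 annual layers.
A: 57926.3 mm over 37882 years gives 57926.3 / 37882 ≈ 1.529 mm/yr.
B's length ≈ 1.529 × 18930 = 28944.0 mm.

28944.0 mm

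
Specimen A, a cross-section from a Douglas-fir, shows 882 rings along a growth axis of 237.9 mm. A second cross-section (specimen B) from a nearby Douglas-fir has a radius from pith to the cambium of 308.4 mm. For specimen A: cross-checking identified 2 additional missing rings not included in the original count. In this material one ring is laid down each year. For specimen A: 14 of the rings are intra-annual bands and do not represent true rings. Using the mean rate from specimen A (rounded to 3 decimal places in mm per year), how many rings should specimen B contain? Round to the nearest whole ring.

1130 rings

Specimen A: adjusted count: 882 − 14 + 2 = 870 rings.
A: 237.9 mm over 870 years gives 237.9 / 870 ≈ 0.273 mm/year.
For B, 308.4 / 0.273 = 1129.67 years ≈ 1130 rings.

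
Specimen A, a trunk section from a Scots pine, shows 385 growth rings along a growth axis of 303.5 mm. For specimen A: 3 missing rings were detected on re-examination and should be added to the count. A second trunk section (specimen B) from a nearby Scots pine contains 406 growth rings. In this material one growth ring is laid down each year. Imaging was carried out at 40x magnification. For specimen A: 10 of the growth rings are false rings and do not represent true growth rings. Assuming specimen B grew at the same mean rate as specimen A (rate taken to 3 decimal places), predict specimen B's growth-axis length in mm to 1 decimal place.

326.0 mm

Specimen A: adjusted count: 385 − 10 + 3 = 378 growth rings.
A: 303.5 mm over 378 years gives 303.5 / 378 ≈ 0.803 mm per year.
Length of B = 0.803 × 406 = 326.0 mm.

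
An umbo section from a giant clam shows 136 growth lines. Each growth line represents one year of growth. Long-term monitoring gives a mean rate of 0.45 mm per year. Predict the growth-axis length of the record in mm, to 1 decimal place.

61.2 mm

136 years of growth are recorded.
Predicted length = 0.45 mm/year × 136 years = 61.2 mm.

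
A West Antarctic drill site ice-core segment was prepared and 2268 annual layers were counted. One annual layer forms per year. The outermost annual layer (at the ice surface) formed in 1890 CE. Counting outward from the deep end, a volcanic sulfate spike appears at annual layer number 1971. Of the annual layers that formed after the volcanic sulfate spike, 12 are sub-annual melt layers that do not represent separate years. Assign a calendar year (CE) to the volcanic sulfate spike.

2268 − 1971 = 297 annual layers lie beyond the volcanic sulfate spike toward the ice surface.
Removing the 12 false annual layers leaves 297 − 12 = 285 true annual layers beyond the volcanic sulfate spike.
1890 − 285 = 1605 CE.

1605 CE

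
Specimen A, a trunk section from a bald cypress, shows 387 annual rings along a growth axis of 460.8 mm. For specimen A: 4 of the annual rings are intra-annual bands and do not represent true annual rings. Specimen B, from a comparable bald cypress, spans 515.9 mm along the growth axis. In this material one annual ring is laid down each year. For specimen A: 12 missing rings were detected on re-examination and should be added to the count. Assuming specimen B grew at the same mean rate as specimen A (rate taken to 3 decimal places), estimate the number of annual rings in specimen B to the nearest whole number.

Specimen A: true annual ring count = 387 − 4 + 12 = 395.
A: 460.8 mm over 395 years gives 460.8 / 395 ≈ 1.167 mm/yr.
For B, 515.9 / 1.167 = 442.07 years ≈ 442 annual rings.

442 annual rings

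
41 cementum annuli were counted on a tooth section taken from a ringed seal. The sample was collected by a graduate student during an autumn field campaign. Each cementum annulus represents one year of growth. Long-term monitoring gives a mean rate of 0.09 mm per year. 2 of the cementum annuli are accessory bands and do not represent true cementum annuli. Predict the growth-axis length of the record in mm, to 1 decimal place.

After corrections the count is 41 − 2 = 39 cementum annuli.
Length ≈ 0.09 × 39 = 3.5 mm.

3.5 mm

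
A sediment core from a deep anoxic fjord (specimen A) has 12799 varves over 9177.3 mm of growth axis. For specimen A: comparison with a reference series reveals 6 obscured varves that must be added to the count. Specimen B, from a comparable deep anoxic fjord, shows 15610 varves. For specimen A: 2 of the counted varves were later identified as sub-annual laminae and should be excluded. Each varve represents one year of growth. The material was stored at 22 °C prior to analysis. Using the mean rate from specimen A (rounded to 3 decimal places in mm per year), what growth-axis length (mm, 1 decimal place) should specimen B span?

Specimen A: correcting the raw count gives 12799 − 2 + 6 = 12803 true varves.
A: Mean rate = 9177.3 mm / 12803 years ≈ 0.717 mm per year.
Length of B = 0.717 × 15610 = 11192.4 mm.

11192.4 mm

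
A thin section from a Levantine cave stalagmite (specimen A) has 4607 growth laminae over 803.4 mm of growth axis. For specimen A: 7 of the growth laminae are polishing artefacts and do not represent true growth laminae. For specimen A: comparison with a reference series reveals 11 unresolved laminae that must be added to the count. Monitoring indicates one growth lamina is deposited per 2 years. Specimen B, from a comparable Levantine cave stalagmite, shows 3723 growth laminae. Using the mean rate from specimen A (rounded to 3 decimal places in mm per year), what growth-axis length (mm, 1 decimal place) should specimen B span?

647.8 mm

Specimen A: adjusted count: 4607 − 7 + 11 = 4611 growth laminae.
Specimen A: multiplying by 2 years per growth lamina: 4611 × 2 = 9222 years.
A: Extension rate ≈ 803.4 / 9222 = 0.087 mm/yr.
Specimen B: multiplying by 2 years per growth lamina: 3723 × 2 = 7446 years. B's length ≈ 0.087 × 7446 = 647.8 mm.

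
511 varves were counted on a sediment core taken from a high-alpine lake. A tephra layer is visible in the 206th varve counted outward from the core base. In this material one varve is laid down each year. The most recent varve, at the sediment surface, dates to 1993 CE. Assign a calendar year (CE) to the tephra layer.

511 − 206 = 305 varves lie beyond the tephra layer toward the sediment surface.
Counting back 305 years from 1993 CE places the tephra layer in 1993 − 305 = 1688 CE.

1688 CE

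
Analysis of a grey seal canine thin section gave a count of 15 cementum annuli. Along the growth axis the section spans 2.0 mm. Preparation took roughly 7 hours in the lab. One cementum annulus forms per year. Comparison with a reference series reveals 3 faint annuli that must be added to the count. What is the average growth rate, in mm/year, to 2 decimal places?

Correcting the raw count gives 15 + 3 = 18 true cementum annuli.
2.0 mm over 18 years gives 2.0 / 18 ≈ 0.11 mm/year.

0.11 mm/year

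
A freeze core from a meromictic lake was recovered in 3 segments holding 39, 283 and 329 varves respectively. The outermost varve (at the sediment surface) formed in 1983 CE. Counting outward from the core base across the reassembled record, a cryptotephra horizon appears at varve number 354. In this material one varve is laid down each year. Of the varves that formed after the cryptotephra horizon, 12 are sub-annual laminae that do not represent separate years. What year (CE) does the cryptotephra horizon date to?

Total varves = 39 + 283 + 329 = 651.
651 − 354 = 297 varves lie beyond the cryptotephra horizon toward the sediment surface.
Removing the 12 false varves leaves 297 − 12 = 285 true varves beyond the cryptotephra horizon.
The varve at the sediment surface is 1983 CE, so the cryptotephra horizon dates to 1983 − 285 = 1698 CE.

1698 CE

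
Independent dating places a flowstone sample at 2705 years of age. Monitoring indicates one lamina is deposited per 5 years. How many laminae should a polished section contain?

541 laminae

Expected laminae: 2705 / 5 = 541.
So 541 laminae should be present.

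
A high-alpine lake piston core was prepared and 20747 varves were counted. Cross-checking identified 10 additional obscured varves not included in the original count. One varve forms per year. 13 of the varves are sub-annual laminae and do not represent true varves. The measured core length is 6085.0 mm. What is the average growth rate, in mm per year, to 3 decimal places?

0.293 mm per year

Correcting the raw count gives 20747 − 13 + 10 = 20744 true varves.
Extension rate ≈ 6085.0 / 20744 = 0.293 mm per year.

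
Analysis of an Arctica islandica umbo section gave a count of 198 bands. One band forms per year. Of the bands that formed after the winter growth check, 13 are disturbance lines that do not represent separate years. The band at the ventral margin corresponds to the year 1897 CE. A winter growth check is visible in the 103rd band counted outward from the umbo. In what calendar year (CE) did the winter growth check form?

1815 CE

198 − 103 = 95 bands lie beyond the winter growth check toward the ventral margin.
Excluding 13 false bands: 95 − 13 = 82.
The band at the ventral margin is 1897 CE, so the winter growth check dates to 1897 − 82 = 1815 CE.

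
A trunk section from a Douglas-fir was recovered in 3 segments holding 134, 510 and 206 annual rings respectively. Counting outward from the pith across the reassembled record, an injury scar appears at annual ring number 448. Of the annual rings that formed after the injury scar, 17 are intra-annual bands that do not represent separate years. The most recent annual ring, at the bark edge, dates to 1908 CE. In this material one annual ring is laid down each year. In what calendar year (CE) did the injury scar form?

1523 CE

Total annual rings = 134 + 510 + 206 = 850.
Between annual ring 448 and the bark edge there are 850 − 448 = 402 annual rings.
402 − 17 false = 385 true annual rings after the injury scar.
Counting back 385 years from 1908 CE places the injury scar in 1908 − 385 = 1523 CE.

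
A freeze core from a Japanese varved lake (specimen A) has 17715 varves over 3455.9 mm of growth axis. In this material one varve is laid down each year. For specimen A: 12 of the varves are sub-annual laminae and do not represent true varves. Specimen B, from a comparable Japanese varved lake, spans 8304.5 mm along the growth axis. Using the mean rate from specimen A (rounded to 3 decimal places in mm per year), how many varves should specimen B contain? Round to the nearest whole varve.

Specimen A: correcting the raw count gives 17715 − 12 = 17703 true varves.
A: 3455.9 mm over 17703 years gives 3455.9 / 17703 ≈ 0.195 mm per year.
For B, 8304.5 / 0.195 = 42587.18 years ≈ 42587 varves.

42587 varves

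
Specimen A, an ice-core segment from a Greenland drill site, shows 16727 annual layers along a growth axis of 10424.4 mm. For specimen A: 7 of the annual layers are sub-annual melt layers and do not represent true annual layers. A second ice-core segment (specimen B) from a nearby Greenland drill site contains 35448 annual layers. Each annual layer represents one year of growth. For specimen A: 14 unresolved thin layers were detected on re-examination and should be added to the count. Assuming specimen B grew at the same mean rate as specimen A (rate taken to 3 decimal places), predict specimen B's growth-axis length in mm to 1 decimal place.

Specimen A: adjusted count: 16727 − 7 + 14 = 16734 annual layers.
A: Mean rate = 10424.4 mm / 16734 years ≈ 0.623 mm/yr.
Length of B = 0.623 × 35448 = 22084.1 mm.

22084.1 mm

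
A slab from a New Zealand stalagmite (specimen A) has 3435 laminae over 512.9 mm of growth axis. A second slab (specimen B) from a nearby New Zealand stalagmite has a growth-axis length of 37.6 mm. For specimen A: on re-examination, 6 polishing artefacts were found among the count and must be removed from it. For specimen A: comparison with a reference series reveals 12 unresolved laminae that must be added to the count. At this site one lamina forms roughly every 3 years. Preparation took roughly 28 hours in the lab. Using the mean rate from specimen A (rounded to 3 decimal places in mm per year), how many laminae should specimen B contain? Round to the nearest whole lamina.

Specimen A: after corrections the count is 3435 − 6 + 12 = 3441 laminae.
Specimen A: multiplying by 3 years per lamina: 3441 × 3 = 10323 years.
A: Mean rate = 512.9 mm / 10323 years ≈ 0.050 mm per year.
For B, 37.6 / 0.050 = 752.00 years; at 3 years per lamina that is 752.00 / 3 ≈ 251 laminae.

251 laminae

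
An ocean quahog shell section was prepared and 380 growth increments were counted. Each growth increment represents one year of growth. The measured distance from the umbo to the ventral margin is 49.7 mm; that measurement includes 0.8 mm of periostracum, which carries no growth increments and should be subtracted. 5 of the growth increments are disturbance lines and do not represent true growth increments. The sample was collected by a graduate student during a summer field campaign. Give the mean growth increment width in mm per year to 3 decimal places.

Adjusted count: 380 − 5 = 375 growth increments.
Removing the 0.8 mm offcut leaves 49.7 − 0.8 = 48.9 mm.
Mean rate = 48.9 mm / 375 years ≈ 0.130 mm per year.

0.130 mm per year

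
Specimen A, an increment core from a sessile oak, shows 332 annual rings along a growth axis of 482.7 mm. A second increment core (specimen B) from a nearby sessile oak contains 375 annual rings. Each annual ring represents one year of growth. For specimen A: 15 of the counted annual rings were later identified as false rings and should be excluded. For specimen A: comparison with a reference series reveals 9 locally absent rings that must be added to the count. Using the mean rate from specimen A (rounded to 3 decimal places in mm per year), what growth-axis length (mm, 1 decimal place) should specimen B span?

555.4 mm

Specimen A: adjusted count: 332 − 15 + 9 = 326 annual rings.
A: Mean rate = 482.7 mm / 326 years ≈ 1.481 mm per year.
B's length ≈ 1.481 × 375 = 555.4 mm.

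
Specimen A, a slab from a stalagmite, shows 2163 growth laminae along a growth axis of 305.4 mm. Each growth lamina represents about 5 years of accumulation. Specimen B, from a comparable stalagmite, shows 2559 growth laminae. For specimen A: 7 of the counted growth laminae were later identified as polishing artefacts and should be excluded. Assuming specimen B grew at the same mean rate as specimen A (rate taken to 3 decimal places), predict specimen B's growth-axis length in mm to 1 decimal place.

358.3 mm

Specimen A: correcting the raw count gives 2163 − 7 = 2156 true growth laminae.
Specimen A: at 5 years per growth lamina, 2156 × 5 = 10780 years.
A: Extension rate ≈ 305.4 / 10780 = 0.028 mm/yr.
Specimen B: 2559 growth laminae at 5 years each span 2559 × 5 = 12795 years. For B, 0.028 mm/year × 12795 years = 358.3 mm.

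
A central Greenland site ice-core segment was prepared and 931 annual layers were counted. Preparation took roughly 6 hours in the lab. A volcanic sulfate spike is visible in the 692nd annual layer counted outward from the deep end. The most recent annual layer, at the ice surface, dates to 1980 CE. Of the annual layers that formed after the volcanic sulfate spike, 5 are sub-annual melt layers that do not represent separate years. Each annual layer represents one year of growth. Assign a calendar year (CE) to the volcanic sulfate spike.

1746 CE

Between annual layer 692 and the ice surface there are 931 − 692 = 239 annual layers.
Excluding 5 false annual layers: 239 − 5 = 234.
1980 − 234 = 1746 CE.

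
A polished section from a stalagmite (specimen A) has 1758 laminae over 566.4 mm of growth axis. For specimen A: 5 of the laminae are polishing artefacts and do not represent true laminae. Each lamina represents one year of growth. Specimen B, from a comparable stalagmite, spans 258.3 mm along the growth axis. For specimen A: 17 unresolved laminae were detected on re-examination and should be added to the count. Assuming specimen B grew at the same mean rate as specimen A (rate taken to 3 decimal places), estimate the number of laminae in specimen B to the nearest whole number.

807 laminae

Specimen A: adjusted count: 1758 − 5 + 17 = 1770 laminae.
A: 566.4 mm over 1770 years gives 566.4 / 1770 ≈ 0.320 mm/year.
B spans 258.3 / 0.320 = 807.19 years ≈ 807 laminae.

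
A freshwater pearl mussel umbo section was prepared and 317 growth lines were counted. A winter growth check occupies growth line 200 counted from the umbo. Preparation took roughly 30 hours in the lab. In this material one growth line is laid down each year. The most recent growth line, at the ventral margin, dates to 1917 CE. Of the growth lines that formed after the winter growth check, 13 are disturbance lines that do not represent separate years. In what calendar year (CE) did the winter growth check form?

The winter growth check sits at growth line 200 from the umbo, so 317 − 200 = 117 growth lines formed after it.
Excluding 13 false growth lines: 117 − 13 = 104.
1917 − 104 = 1813 CE.

1813 CE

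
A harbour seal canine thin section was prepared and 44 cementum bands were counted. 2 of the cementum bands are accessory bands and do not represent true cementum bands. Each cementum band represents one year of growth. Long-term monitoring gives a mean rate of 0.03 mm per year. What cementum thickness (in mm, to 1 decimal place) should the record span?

1.3 mm

Adjusted count: 44 − 2 = 42 cementum bands.
Length ≈ 0.03 × 42 = 1.3 mm.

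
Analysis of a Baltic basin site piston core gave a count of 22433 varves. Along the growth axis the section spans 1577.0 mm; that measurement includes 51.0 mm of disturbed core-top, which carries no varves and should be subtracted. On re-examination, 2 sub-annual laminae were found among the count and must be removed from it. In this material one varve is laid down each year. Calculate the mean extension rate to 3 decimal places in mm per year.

Correcting the raw count gives 22433 − 2 = 22431 true varves.
Removing the 51.0 mm offcut leaves 1577.0 − 51.0 = 1526.0 mm.
1526.0 mm over 22431 years gives 1526.0 / 22431 ≈ 0.068 mm per year.

0.068 mm per year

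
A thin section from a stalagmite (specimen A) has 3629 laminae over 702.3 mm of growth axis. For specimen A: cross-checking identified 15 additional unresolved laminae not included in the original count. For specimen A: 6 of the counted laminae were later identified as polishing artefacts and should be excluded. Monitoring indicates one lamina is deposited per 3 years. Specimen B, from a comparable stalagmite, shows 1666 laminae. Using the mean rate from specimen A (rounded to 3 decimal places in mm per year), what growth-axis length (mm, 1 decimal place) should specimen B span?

319.9 mm

Specimen A: adjusted count: 3629 − 6 + 15 = 3638 laminae.
Specimen A: 3638 laminae at 3 years each span 3638 × 3 = 10914 years.
A: Mean rate = 702.3 mm / 10914 years ≈ 0.064 mm/yr.
Specimen B: multiplying by 3 years per lamina: 1666 × 3 = 4998 years. For B, 0.064 mm/year × 4998 years = 319.9 mm.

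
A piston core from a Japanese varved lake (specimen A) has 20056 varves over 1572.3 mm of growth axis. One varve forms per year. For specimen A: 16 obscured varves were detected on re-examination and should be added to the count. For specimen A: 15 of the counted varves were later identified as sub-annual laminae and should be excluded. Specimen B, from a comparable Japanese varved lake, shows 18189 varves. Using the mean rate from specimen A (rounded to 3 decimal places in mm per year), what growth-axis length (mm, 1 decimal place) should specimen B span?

1418.7 mm

Specimen A: adjusted count: 20056 − 15 + 16 = 20057 varves.
A: Mean rate = 1572.3 mm / 20057 years ≈ 0.078 mm/yr.
B's length ≈ 0.078 × 18189 = 1418.7 mm.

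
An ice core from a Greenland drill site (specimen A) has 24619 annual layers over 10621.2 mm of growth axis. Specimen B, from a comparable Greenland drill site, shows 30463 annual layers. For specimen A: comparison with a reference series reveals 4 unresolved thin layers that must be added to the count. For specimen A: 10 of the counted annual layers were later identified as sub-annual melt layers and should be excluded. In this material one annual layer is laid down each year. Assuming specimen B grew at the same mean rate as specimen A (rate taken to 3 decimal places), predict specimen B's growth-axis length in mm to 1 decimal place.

13160.0 mm

Specimen A: after corrections the count is 24619 − 10 + 4 = 24613 annual layers.
A: Extension rate ≈ 10621.2 / 24613 = 0.432 mm/year.
For B, 0.432 mm/year × 30463 years = 13160.0 mm.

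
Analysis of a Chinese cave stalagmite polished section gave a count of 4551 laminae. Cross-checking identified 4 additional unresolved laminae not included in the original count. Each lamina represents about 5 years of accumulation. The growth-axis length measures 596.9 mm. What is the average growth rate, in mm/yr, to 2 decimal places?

0.03 mm/yr

True lamina count = 4551 + 4 = 4555.
Multiplying by 5 years per lamina: 4555 × 5 = 22775 years.
Mean rate = 596.9 mm / 22775 years ≈ 0.03 mm/yr.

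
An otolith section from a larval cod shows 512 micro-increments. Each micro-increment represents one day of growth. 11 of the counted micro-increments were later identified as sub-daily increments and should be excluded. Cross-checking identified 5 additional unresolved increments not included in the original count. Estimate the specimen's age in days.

506 days

True micro-increment count = 512 − 11 + 5 = 506.
With a one-to-one micro-increment periodicity this is 506 days.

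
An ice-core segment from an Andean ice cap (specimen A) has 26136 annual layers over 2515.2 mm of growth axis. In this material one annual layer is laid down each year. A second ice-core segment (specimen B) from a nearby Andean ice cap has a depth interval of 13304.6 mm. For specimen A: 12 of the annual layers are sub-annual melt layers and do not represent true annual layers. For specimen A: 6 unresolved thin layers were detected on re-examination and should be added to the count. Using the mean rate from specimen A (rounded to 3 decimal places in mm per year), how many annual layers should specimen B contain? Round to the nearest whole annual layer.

Specimen A: true annual layer count = 26136 − 12 + 6 = 26130.
A: Extension rate ≈ 2515.2 / 26130 = 0.096 mm/year.
For B, 13304.6 / 0.096 = 138589.58 years ≈ 138590 annual layers.

138590 annual layers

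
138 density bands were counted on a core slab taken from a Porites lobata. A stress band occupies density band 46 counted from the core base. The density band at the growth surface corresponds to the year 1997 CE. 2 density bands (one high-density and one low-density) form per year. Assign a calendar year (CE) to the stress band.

1951 CE

Between density band 46 and the growth surface there are 138 − 46 = 92 density bands.
With 2 density bands per year, 92 / 2 = 46 years.
1997 − 46 = 1951 CE.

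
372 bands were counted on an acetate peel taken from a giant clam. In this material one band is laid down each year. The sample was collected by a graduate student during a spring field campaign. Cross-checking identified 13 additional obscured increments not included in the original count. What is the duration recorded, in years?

385 yr

Correcting the raw count gives 372 + 13 = 385 true bands.
One band per year makes the duration 385 years.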